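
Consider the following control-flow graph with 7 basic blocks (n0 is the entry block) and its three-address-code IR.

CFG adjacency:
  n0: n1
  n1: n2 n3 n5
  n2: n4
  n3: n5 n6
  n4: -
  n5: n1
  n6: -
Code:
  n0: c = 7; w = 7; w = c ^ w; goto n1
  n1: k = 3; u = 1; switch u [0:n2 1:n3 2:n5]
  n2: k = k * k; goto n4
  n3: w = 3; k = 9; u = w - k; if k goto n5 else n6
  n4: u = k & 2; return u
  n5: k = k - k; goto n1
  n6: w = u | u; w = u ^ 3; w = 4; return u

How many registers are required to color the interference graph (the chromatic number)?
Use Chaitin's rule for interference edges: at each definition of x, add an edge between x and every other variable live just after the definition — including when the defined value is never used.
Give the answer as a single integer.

Answer: 3

Working:
Per-block:
  n0: def={c,w} ue=∅
  n1: def={k,u} ue=∅
  n2: def={k} ue={k}
  n3: def={k,u,w} ue=∅
  n4: def={u} ue={k}
  n5: def={k} ue={k}
  n6: def={w} ue={u}

Liveness:
  n0: in=∅ out=∅
  n1: in=∅ out={k}
  n2: in={k} out={k}
  n3: in=∅ out={k,u}
  n4: in={k} out=∅
  n5: in={k} out=∅
  n6: in={u} out=∅

Conflict graph:
  c — {w}
  k — {u,w}
  u — {k,w}
  w — {c,k,u}

Colouring:
  {k,u,w} pairwise interfere (3-clique) ⇒ χ ≥ 3
  3-colouring: r0={w}  r1={c,k}  r2={u}
  χ = 3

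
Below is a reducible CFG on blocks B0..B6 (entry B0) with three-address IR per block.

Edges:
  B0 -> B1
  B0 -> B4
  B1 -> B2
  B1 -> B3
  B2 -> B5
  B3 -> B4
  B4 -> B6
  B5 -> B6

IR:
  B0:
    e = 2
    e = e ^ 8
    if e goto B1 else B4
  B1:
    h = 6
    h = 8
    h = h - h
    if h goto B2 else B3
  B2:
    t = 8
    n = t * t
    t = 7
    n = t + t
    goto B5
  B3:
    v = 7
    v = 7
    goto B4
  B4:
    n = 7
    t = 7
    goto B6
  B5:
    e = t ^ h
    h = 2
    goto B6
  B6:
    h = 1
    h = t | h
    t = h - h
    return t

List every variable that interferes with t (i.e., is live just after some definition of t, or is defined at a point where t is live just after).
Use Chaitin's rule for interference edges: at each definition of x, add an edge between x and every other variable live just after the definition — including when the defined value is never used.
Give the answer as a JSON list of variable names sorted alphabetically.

Per-block:
  B0 def {e} use ∅
  B1 def {h} use ∅
  B2 def {n,t} use ∅
  B3 def {v} use ∅
  B4 def {n,t} use ∅
  B5 def {e,h} use {h,t}
  B6 def {h,t} use {t}

Liveness:
  B0: in=∅ out=∅
  B1: in=∅ out={h}
  B2: in={h} out={h,t}
  B3: in=∅ out=∅
  B4: in=∅ out={t}
  B5: in={h,t} out={t}
  B6: in={t} out=∅

Conflict graph:
  e — {t}
  h — {n,t}
  n — {h,t}
  t — {e,h,n}
  v — ∅

N(t) = ["e", "h", "n"]

Answer: ["e", "h", "n"]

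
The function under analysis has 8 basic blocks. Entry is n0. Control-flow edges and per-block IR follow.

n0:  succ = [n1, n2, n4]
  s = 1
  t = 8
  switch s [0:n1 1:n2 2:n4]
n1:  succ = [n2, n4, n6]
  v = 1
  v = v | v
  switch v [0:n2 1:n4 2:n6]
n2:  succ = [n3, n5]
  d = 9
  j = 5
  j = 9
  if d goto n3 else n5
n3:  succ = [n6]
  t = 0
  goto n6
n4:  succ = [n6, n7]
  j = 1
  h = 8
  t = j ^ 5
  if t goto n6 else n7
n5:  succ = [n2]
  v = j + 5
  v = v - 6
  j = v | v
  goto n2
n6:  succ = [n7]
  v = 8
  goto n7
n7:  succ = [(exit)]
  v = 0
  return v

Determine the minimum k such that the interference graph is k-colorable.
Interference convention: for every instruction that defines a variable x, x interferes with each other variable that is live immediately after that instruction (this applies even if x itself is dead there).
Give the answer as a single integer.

Answer: 2

Analysis:
def/use:
  n0: {s,t} / ∅
  n1: {v} / ∅
  n2: {d,j} / ∅
  n3: {t} / ∅
  n4: {h,j,t} / ∅
  n5: {j,v} / {j}
  n6: {v} / ∅
  n7: {v} / ∅

Backward fixpoint:
  n0: in=∅ out=∅
  n1: in=∅ out=∅
  n2: in=∅ out={j}
  n3: in=∅ out=∅
  n4: in=∅ out=∅
  n5: in={j} out=∅
  n6: in=∅ out=∅
  n7: in=∅ out=∅

Interfere edges:
  d↔{j}
  h↔{j}
  j↔{d,h}
  s↔{t}
  t↔{s}
  v↔∅

Colouring:
  {d,j} pairwise interfere (2-clique) ⇒ χ ≥ 2
  assign d→R1 h→R1 j→R0 s→R0 t→R1 v→R0 — no edge inside a register ⇒ χ ≤ 2
  χ = 2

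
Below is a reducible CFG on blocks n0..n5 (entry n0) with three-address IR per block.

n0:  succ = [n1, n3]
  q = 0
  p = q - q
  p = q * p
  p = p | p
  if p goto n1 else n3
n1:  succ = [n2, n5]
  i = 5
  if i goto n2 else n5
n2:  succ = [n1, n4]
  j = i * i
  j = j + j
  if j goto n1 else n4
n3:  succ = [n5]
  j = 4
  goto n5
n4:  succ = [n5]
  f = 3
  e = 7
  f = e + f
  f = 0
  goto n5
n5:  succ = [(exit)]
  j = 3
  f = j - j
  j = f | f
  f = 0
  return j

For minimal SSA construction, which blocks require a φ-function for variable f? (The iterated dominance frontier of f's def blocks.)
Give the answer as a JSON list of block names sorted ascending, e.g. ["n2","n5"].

idom tree: n1←n0 n2←n1 n3←n0 n4←n2 n5←n0
Dom∩ at merges:
  n1: preds {n0,n2}: {n0} ∩ {n0,n1,n2} = {n0}; idom=n0
  n5: preds {n1,n3,n4}: {n0,n1} ∩ {n0,n3} ∩ {n0,n1,n2,n4} = {n0}; idom=n0

Frontier:
  n1←n0: walk · to n0
  n1←n2: walk n2→n1 to n0
  n5←n1: walk n1 to n0
  n5←n3: walk n3 to n0
  n5←n4: walk n4→n2→n1 to n0
  n0 → ∅
  n1 → {n1,n5}
  n2 → {n1,n5}
  n3 → {n5}
  n4 → {n5}
  n5 → ∅

φ for f: defs {n4,n5}
  DF⁺ = {n5}

Answer: ["n5"]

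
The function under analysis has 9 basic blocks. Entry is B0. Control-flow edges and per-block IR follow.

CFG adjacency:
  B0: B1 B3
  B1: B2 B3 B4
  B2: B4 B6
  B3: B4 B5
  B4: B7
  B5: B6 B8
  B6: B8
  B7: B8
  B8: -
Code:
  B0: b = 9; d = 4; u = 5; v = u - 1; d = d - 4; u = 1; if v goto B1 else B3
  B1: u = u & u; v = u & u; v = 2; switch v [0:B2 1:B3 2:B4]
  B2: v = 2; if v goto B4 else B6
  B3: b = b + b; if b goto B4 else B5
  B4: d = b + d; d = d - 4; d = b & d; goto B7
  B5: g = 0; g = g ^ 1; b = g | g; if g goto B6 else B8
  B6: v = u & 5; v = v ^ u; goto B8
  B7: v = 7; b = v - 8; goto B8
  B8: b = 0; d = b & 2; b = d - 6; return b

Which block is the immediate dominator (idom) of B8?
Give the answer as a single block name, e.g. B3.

Answer: B0

Analysis:
idom tree: B1←B0 B2←B1 B3←B0 B4←B0 B5←B3 B6←B0 B7←B4 B8←B0
Dom at joins:
  B3: preds {B0,B1}: {B0} ∩ {B0,B1} = {B0}; idom=B0
  B4: preds {B1,B2,B3}: {B0,B1} ∩ {B0,B1,B2} ∩ {B0,B3} = {B0}; idom=B0
  B6: preds {B2,B5}: {B0,B1,B2} ∩ {B0,B3,B5} = {B0}; idom=B0
  B8: preds {B5,B6,B7}: {B0,B3,B5} ∩ {B0,B6} ∩ {B0,B4,B7} = {B0}; idom=B0

idom(B8) = B0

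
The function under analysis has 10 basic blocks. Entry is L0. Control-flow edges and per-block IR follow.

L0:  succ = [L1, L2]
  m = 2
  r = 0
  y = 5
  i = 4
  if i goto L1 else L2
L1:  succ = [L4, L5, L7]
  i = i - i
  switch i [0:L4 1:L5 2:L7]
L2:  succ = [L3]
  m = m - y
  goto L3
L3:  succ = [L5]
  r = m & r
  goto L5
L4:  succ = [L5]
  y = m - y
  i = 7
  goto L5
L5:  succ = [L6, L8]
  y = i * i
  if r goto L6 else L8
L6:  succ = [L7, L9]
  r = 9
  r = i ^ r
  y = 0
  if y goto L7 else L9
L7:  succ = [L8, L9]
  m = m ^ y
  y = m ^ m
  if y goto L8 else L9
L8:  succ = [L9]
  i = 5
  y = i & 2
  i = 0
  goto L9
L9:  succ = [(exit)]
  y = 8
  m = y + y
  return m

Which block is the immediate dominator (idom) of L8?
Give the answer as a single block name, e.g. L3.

idom tree: L1←L0 L2←L0 L3←L2 L4←L1 L5←L0 L6←L5 L7←L0 L8←L0 L9←L0
Dom∩ at merges:
  L5: preds {L1,L3,L4}: {L0,L1} ∩ {L0,L2,L3} ∩ {L0,L1,L4} = {L0}; idom=L0
  L7: preds {L1,L6}: {L0,L1} ∩ {L0,L5,L6} = {L0}; idom=L0
  L8: preds {L5,L7}: {L0,L5} ∩ {L0,L7} = {L0}; idom=L0
  L9: preds {L6,L7,L8}: {L0,L5,L6} ∩ {L0,L7} ∩ {L0,L8} = {L0}; idom=L0

idom(L8) = L0

Answer: L0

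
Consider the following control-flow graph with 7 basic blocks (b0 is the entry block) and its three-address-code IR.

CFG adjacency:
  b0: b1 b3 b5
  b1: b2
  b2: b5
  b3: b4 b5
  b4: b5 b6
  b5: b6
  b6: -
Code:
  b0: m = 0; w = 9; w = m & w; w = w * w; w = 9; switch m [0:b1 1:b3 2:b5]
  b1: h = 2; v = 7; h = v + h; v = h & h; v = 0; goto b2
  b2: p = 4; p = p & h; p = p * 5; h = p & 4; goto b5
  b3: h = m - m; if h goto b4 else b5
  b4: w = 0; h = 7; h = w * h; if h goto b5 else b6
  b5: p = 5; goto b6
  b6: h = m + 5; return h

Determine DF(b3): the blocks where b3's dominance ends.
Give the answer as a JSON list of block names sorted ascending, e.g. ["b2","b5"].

Answer: ["b5", "b6"]

Analysis:
idom tree: b1←b0 b2←b1 b3←b0 b4←b3 b5←b0 b6←b0
Dom at joins:
  b5: preds {b0,b2,b3,b4}: {b0} ∩ {b0,b1,b2} ∩ {b0,b3} ∩ {b0,b3,b4} = {b0}; idom=b0
  b6: preds {b4,b5}: {b0,b3,b4} ∩ {b0,b5} = {b0}; idom=b0

Frontier:
  b5←b0: walk · to b0
  b5←b2: walk b2→b1 to b0
  b5←b3: walk b3 to b0
  b5←b4: walk b4→b3 to b0
  b6←b4: walk b4→b3 to b0
  b6←b5: walk b5 to b0
  b0: DF=∅
  b1: DF={b5}
  b2: DF={b5}
  b3: DF={b5,b6}
  b4: DF={b5,b6}
  b5: DF={b6}
  b6: DF=∅

DF(b3) = ["b5", "b6"]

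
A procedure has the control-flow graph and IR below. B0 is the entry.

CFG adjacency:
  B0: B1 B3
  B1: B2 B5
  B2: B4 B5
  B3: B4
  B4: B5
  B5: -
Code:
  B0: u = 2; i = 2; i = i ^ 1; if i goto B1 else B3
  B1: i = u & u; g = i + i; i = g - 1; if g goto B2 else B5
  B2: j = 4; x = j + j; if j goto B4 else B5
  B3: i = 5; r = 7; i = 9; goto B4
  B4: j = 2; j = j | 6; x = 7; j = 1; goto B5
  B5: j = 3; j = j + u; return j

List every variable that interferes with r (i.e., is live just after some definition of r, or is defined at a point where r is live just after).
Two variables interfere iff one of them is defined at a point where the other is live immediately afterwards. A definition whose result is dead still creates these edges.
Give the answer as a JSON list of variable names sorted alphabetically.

Answer: ["u"]

Working:
Per-block:
  B0: def={i,u} ue=∅
  B1: def={g,i} ue={u}
  B2: def={j,x} ue=∅
  B3: def={i,r} ue=∅
  B4: def={j,x} ue=∅
  B5: def={j} ue={u}

Live sets:
  B0: in=∅ out={u}
  B1: in={u} out={u}
  B2: in={u} out={u}
  B3: in={u} out={u}
  B4: in={u} out={u}
  B5: in={u} out=∅

Interference:
  g: {i,u}
  i: {g,u}
  j: {u,x}
  r: {u}
  u: {g,i,j,r,x}
  x: {j,u}

N(r) = ["u"]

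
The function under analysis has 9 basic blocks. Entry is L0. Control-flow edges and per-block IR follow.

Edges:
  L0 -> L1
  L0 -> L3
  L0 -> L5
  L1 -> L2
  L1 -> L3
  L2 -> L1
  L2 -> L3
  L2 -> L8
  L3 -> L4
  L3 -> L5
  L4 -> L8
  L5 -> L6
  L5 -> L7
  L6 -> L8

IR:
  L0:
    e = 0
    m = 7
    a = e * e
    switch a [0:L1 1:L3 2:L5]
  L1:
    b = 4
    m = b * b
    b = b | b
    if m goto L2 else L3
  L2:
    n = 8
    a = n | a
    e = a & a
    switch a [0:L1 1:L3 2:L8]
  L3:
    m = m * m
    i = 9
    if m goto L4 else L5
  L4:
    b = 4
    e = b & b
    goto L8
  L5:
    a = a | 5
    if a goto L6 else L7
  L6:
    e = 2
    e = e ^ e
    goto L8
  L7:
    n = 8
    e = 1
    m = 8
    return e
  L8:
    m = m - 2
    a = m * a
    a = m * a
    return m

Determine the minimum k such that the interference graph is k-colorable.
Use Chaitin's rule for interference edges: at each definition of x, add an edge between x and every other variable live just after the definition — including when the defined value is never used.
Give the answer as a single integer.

Answer: 3

Analysis:
Block summaries:
  L0: def={a,e,m} ue=∅
  L1: def={b,m} ue=∅
  L2: def={a,e,n} ue={a}
  L3: def={i,m} ue={m}
  L4: def={b,e} ue=∅
  L5: def={a} ue={a}
  L6: def={e} ue=∅
  L7: def={e,m,n} ue=∅
  L8: def={a,m} ue={a,m}

Liveness:
  live L0: ∅→{a,m}
  live L1: {a}→{a,m}
  live L2: {a,m}→{a,m}
  live L3: {a,m}→{a,m}
  live L4: {a,m}→{a,m}
  live L5: {a,m}→{a,m}
  live L6: {a,m}→{a,m}
  live L7: ∅→∅
  live L8: {a,m}→∅

Conflict graph:
  a↔{b,e,i,m,n}
  b↔{a,m}
  e↔{a,m}
  i↔{a,m}
  m↔{a,b,e,i,n}
  n↔{a,m}

Colouring:
  {a,b,m} pairwise interfere (3-clique) ⇒ χ ≥ 3
  assign a→R0 b→R2 e→R2 i→R2 m→R1 n→R2 — no edge inside a register ⇒ χ ≤ 3
  χ = 3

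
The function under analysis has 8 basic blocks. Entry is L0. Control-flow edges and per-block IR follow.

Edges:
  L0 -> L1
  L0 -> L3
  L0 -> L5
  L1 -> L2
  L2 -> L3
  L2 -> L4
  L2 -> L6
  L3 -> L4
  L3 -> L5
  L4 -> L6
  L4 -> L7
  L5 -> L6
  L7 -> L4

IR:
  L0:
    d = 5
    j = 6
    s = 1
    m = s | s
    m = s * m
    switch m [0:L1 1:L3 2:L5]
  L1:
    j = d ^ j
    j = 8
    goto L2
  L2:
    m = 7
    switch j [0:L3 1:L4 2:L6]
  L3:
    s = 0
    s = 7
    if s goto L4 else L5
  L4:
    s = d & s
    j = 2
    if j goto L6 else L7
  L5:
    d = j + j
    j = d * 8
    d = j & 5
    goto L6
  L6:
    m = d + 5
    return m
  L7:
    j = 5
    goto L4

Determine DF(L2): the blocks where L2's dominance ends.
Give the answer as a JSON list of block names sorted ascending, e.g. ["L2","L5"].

idom tree: L1←L0 L2←L1 L3←L0 L4←L0 L5←L0 L6←L0 L7←L4
Dom∩ at merges:
  L3: preds {L0,L2}: {L0} ∩ {L0,L1,L2} = {L0}; idom=L0
  L4: preds {L2,L3,L7}: {L0,L1,L2} ∩ {L0,L3} ∩ {L0,L4,L7} = {L0}; idom=L0
  L5: preds {L0,L3}: {L0} ∩ {L0,L3} = {L0}; idom=L0
  L6: preds {L2,L4,L5}: {L0,L1,L2} ∩ {L0,L4} ∩ {L0,L5} = {L0}; idom=L0

Frontier:
  L3←L0: walk · to L0
  L3←L2: walk L2→L1 to L0
  L4←L2: walk L2→L1 to L0
  L4←L3: walk L3 to L0
  L4←L7: walk L7→L4 to L0
  L5←L0: walk · to L0
  L5←L3: walk L3 to L0
  L6←L2: walk L2→L1 to L0
  L6←L4: walk L4 to L0
  L6←L5: walk L5 to L0
  L0 → ∅
  L1 → {L3,L4,L6}
  L2 → {L3,L4,L6}
  L3 → {L4,L5}
  L4 → {L4,L6}
  L5 → {L6}
  L6 → ∅
  L7 → {L4}

DF(L2) = ["L3", "L4", "L6"]

Answer: ["L3", "L4", "L6"]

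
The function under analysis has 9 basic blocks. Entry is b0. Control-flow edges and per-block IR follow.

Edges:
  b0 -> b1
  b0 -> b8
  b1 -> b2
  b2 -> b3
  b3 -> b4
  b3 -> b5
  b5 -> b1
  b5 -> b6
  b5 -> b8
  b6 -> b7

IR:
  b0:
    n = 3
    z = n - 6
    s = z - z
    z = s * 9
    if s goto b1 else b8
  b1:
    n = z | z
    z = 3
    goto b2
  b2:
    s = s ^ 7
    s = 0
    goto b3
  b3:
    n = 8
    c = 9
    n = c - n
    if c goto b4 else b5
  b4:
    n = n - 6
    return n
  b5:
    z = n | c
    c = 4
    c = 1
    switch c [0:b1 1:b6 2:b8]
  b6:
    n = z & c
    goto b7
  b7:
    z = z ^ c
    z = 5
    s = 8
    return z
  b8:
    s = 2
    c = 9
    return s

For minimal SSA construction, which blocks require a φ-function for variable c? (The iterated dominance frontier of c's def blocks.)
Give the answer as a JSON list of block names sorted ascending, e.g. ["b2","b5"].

Answer: ["b1", "b8"]

Analysis:
idom tree: b1←b0 b2←b1 b3←b2 b4←b3 b5←b3 b6←b5 b7←b6 b8←b0
Dom at joins:
  b1: preds {b0,b5}: {b0} ∩ {b0,b1,b2,b3,b5} = {b0}; idom=b0
  b8: preds {b0,b5}: {b0} ∩ {b0,b1,b2,b3,b5} = {b0}; idom=b0

Frontier:
  b1←b0: walk · to b0
  b1←b5: walk b5→b3→b2→b1 to b0
  b8←b0: walk · to b0
  b8←b5: walk b5→b3→b2→b1 to b0
  DF(b0)=∅
  DF(b1)={b1,b8}
  DF(b2)={b1,b8}
  DF(b3)={b1,b8}
  DF(b4)=∅
  DF(b5)={b1,b8}
  DF(b6)=∅
  DF(b7)=∅
  DF(b8)=∅

φ for c: defs {b3,b5,b8}
  DF⁺ = {b1,b8}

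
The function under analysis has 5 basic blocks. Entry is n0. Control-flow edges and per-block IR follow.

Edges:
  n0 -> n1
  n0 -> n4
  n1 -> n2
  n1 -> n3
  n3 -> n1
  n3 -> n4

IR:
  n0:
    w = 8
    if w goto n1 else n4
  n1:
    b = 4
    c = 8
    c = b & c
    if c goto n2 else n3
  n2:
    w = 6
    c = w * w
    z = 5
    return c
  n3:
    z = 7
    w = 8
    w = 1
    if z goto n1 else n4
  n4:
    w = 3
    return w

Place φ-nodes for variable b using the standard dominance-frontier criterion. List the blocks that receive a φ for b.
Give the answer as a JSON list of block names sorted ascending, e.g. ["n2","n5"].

Answer: ["n1", "n4"]

Derivation:
idom tree: n1←n0 n2←n1 n3←n1 n4←n0
Dom at joins:
  n1: preds {n0,n3}: {n0} ∩ {n0,n1,n3} = {n0}; idom=n0
  n4: preds {n0,n3}: {n0} ∩ {n0,n1,n3} = {n0}; idom=n0

DF derivation:
  join n1 pred n0: · stop@n0
  join n1 pred n3: n3→n1 stop@n0
  join n4 pred n0: · stop@n0
  join n4 pred n3: n3→n1 stop@n0
  n0: DF=∅
  n1: DF={n1,n4}
  n2: DF=∅
  n3: DF={n1,n4}
  n4: DF=∅

φ for b: defs {n1}
  DF⁺ = {n1,n4}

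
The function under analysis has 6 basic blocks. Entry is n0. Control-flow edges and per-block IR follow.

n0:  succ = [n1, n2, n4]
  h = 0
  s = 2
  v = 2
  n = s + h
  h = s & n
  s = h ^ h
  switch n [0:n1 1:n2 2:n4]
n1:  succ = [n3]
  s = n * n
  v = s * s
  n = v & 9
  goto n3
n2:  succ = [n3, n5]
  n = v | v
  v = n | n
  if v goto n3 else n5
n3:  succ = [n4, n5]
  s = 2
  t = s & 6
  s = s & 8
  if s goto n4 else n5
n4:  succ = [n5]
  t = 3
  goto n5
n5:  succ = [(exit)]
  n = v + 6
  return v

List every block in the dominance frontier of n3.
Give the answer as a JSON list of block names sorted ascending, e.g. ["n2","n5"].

Answer: ["n4", "n5"]

Working:
idom tree: n1←n0 n2←n0 n3←n0 n4←n0 n5←n0
Dom∩ at merges:
  n3: preds {n1,n2}: {n0,n1} ∩ {n0,n2} = {n0}; idom=n0
  n4: preds {n0,n3}: {n0} ∩ {n0,n3} = {n0}; idom=n0
  n5: preds {n2,n3,n4}: {n0,n2} ∩ {n0,n3} ∩ {n0,n4} = {n0}; idom=n0

DF derivation:
  join n3 pred n1: n1 stop@n0
  join n3 pred n2: n2 stop@n0
  join n4 pred n0: · stop@n0
  join n4 pred n3: n3 stop@n0
  join n5 pred n2: n2 stop@n0
  join n5 pred n3: n3 stop@n0
  join n5 pred n4: n4 stop@n0
  n0: DF=∅
  n1: DF={n3}
  n2: DF={n3,n5}
  n3: DF={n4,n5}
  n4: DF={n5}
  n5: DF=∅

DF(n3) = ["n4", "n5"]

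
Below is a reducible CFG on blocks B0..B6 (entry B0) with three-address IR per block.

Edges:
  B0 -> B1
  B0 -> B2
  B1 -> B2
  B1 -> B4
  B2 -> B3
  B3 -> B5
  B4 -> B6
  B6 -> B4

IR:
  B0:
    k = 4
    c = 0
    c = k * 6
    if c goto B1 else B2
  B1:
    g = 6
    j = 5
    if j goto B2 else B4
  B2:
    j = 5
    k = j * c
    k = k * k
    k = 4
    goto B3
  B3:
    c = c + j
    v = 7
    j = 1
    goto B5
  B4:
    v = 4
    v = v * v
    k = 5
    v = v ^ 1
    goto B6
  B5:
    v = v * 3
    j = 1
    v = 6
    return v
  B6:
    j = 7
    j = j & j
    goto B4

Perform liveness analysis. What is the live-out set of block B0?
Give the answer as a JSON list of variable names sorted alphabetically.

Per-block:
  B0: {c,k} / ∅
  B1: {g,j} / ∅
  B2: {j,k} / {c}
  B3: {c,j,v} / {c,j}
  B4: {k,v} / ∅
  B5: {j,v} / {v}
  B6: {j} / ∅

Liveness:
  B0: in=∅ out={c}
  B1: in={c} out={c}
  B2: in={c} out={c,j}
  B3: in={c,j} out={v}
  B4: in=∅ out=∅
  B5: in={v} out=∅
  B6: in=∅ out=∅

live-out(B0) = ["c"]

Answer: ["c"]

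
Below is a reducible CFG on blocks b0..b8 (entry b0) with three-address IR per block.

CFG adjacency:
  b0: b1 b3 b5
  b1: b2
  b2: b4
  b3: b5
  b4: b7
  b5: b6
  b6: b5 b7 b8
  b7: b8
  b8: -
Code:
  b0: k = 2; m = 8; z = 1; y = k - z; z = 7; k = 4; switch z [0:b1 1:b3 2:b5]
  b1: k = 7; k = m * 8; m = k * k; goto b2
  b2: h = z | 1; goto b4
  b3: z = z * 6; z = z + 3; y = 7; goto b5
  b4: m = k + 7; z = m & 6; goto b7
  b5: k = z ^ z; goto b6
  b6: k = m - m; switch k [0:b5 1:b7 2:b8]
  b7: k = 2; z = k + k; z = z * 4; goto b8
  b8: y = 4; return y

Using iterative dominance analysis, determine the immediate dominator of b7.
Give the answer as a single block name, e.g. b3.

Answer: b0

Derivation:
idom tree: b1←b0 b2←b1 b3←b0 b4←b2 b5←b0 b6←b5 b7←b0 b8←b0
Dom∩ at merges:
  b5: preds {b0,b3,b6}: {b0} ∩ {b0,b3} ∩ {b0,b5,b6} = {b0}; idom=b0
  b7: preds {b4,b6}: {b0,b1,b2,b4} ∩ {b0,b5,b6} = {b0}; idom=b0
  b8: preds {b6,b7}: {b0,b5,b6} ∩ {b0,b7} = {b0}; idom=b0

idom(b7) = b0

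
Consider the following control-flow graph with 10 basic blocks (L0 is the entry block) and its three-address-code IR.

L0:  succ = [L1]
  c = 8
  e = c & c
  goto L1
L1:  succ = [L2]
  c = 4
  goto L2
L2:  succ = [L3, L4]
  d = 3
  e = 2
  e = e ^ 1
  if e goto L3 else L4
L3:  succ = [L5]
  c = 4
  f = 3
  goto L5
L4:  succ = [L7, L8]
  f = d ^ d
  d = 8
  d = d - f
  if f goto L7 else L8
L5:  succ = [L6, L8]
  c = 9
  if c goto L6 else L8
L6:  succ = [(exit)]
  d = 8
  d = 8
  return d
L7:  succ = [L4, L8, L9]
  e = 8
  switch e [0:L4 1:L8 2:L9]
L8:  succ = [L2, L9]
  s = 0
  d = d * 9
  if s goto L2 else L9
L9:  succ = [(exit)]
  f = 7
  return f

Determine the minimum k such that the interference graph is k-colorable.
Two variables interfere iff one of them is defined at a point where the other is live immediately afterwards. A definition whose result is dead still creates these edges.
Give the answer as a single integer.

def/use:
  L0: def={c,e} ue=∅
  L1: def={c} ue=∅
  L2: def={d,e} ue=∅
  L3: def={c,f} ue=∅
  L4: def={d,f} ue={d}
  L5: def={c} ue=∅
  L6: def={d} ue=∅
  L7: def={e} ue=∅
  L8: def={d,s} ue={d}
  L9: def={f} ue=∅

Backward fixpoint:
  L0: in=∅ out=∅
  L1: in=∅ out=∅
  L2: in=∅ out={d}
  L3: in={d} out={d}
  L4: in={d} out={d}
  L5: in={d} out={d}
  L6: in=∅ out=∅
  L7: in={d} out={d}
  L8: in={d} out=∅
  L9: in=∅ out=∅

Interfere edges:
  c↔{d}
  d↔{c,e,f,s}
  e↔{d}
  f↔{d}
  s↔{d}

Colouring:
  clique {c,d} ⇒ need ≥ 2
  assign c→R1 d→R0 e→R1 f→R1 s→R1 — no edge inside a register ⇒ χ ≤ 2
  χ = 2

Answer: 2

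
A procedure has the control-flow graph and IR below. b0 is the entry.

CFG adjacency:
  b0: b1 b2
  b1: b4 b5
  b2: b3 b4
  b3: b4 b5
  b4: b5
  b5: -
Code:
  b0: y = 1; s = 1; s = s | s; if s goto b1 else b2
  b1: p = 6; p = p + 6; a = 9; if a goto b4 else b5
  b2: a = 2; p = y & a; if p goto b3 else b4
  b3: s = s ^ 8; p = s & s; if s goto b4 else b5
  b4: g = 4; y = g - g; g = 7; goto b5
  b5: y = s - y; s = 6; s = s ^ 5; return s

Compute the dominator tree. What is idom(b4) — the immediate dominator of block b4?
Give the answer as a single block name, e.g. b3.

Answer: b0

Working:
idom tree: b1←b0 b2←b0 b3←b2 b4←b0 b5←b0
Dom∩ at merges:
  b4: preds {b1,b2,b3}: {b0,b1} ∩ {b0,b2} ∩ {b0,b2,b3} = {b0}; idom=b0
  b5: preds {b1,b3,b4}: {b0,b1} ∩ {b0,b2,b3} ∩ {b0,b4} = {b0}; idom=b0

idom(b4) = b0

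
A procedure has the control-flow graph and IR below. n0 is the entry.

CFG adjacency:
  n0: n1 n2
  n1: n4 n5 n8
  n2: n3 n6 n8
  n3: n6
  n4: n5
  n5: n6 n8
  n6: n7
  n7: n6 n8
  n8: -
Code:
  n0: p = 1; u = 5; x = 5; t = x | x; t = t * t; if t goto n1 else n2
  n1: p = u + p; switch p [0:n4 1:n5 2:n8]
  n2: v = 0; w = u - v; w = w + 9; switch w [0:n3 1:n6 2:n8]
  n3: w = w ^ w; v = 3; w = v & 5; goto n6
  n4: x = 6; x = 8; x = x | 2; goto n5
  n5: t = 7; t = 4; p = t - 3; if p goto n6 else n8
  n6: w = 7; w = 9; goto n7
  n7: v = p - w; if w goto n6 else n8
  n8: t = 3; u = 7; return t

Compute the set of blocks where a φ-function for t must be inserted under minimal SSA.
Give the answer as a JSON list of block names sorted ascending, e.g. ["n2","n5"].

Answer: ["n6", "n8"]

Analysis:
idom tree: n1←n0 n2←n0 n3←n2 n4←n1 n5←n1 n6←n0 n7←n6 n8←n0
Dom at joins:
  n5: preds {n1,n4}: {n0,n1} ∩ {n0,n1,n4} = {n0,n1}; idom=n1
  n6: preds {n2,n3,n5,n7}: {n0,n2} ∩ {n0,n2,n3} ∩ {n0,n1,n5} ∩ {n0,n6,n7} = {n0}; idom=n0
  n8: preds {n1,n2,n5,n7}: {n0,n1} ∩ {n0,n2} ∩ {n0,n1,n5} ∩ {n0,n6,n7} = {n0}; idom=n0

DF derivation:
  n5←n1: walk · to n1
  n5←n4: walk n4 to n1
  n6←n2: walk n2 to n0
  n6←n3: walk n3→n2 to n0
  n6←n5: walk n5→n1 to n0
  n6←n7: walk n7→n6 to n0
  n8←n1: walk n1 to n0
  n8←n2: walk n2 to n0
  n8←n5: walk n5→n1 to n0
  n8←n7: walk n7→n6 to n0
  n0 → ∅
  n1 → {n6,n8}
  n2 → {n6,n8}
  n3 → {n6}
  n4 → {n5}
  n5 → {n6,n8}
  n6 → {n6,n8}
  n7 → {n6,n8}
  n8 → ∅

φ for t: defs {n0,n5,n8}
  DF⁺ = {n6,n8}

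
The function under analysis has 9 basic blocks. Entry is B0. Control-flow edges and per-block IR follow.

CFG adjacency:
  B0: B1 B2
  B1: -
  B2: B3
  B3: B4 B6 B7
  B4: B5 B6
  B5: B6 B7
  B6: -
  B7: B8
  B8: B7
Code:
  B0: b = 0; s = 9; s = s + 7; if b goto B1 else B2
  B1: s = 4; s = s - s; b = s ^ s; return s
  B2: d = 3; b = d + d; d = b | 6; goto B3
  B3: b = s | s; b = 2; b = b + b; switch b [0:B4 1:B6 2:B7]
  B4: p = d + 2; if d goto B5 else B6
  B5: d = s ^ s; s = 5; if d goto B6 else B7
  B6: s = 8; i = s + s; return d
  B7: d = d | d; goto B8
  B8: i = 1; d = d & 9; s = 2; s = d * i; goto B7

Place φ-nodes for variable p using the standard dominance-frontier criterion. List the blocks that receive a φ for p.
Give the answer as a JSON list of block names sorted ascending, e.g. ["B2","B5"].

idom tree: B1←B0 B2←B0 B3←B2 B4←B3 B5←B4 B6←B3 B7←B3 B8←B7
Dom∩ at merges:
  B6: preds {B3,B4,B5}: {B0,B2,B3} ∩ {B0,B2,B3,B4} ∩ {B0,B2,B3,B4,B5} = {B0,B2,B3}; idom=B3
  B7: preds {B3,B5,B8}: {B0,B2,B3} ∩ {B0,B2,B3,B4,B5} ∩ {B0,B2,B3,B7,B8} = {B0,B2,B3}; idom=B3

DF derivation:
  B6←B3: walk · to B3
  B6←B4: walk B4 to B3
  B6←B5: walk B5→B4 to B3
  B7←B3: walk · to B3
  B7←B5: walk B5→B4 to B3
  B7←B8: walk B8→B7 to B3
  B0: DF=∅
  B1: DF=∅
  B2: DF=∅
  B3: DF=∅
  B4: DF={B6,B7}
  B5: DF={B6,B7}
  B6: DF=∅
  B7: DF={B7}
  B8: DF={B7}

φ for p: defs {B4}
  DF⁺ = {B6,B7}

Answer: ["B6", "B7"]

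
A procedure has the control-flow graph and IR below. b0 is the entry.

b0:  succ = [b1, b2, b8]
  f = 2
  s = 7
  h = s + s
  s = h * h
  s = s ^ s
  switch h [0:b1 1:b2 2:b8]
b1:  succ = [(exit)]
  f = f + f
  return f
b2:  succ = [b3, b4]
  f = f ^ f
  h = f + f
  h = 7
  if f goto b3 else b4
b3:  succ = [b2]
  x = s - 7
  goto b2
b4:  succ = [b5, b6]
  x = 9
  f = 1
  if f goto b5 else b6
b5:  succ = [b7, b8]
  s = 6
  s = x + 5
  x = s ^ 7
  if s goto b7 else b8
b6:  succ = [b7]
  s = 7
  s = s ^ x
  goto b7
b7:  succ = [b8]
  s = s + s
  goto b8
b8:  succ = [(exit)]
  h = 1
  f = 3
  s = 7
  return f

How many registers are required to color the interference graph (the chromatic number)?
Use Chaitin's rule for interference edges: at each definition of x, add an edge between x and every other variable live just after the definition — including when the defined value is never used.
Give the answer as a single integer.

Answer: 3

Derivation:
Per-block:
  b0: {f,h,s} / ∅
  b1: {f} / {f}
  b2: {f,h} / {f}
  b3: {x} / {s}
  b4: {f,x} / ∅
  b5: {s,x} / {x}
  b6: {s} / {x}
  b7: {s} / {s}
  b8: {f,h,s} / ∅

Liveness:
  live b0: ∅→{f,s}
  live b1: {f}→∅
  live b2: {f,s}→{f,s}
  live b3: {f,s}→{f,s}
  live b4: ∅→{x}
  live b5: {x}→{s}
  live b6: {x}→{s}
  live b7: {s}→∅
  live b8: ∅→∅

Interfere edges:
  f — {h,s,x}
  h — {f,s}
  s — {f,h,x}
  x — {f,s}

Chromatic number:
  lower bound: {f,h,s} mutually conflict ⇒ χ ≥ 3
  assign f→c0 h→c2 s→c1 x→c2 — no edge inside a register ⇒ χ ≤ 3
  χ = 3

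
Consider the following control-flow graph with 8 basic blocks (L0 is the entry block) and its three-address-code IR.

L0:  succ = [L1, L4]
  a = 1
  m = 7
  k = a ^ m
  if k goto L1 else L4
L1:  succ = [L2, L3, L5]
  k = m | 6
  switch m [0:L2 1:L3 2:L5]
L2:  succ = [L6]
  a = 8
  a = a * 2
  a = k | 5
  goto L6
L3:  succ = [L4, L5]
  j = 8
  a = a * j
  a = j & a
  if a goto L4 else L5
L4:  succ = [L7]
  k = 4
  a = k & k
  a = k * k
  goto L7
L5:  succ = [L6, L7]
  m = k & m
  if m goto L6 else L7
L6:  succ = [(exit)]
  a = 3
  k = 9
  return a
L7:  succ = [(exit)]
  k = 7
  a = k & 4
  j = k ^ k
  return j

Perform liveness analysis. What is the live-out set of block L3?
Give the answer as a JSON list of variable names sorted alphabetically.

Answer: ["k", "m"]

Derivation:
Per-block:
  L0: def={a,k,m} ue=∅
  L1: def={k} ue={m}
  L2: def={a} ue={k}
  L3: def={a,j} ue={a}
  L4: def={a,k} ue=∅
  L5: def={m} ue={k,m}
  L6: def={a,k} ue=∅
  L7: def={a,j,k} ue=∅

Backward fixpoint:
  live L0: ∅→{a,m}
  live L1: {a,m}→{a,k,m}
  live L2: {k}→∅
  live L3: {a,k,m}→{k,m}
  live L4: ∅→∅
  live L5: {k,m}→∅
  live L6: ∅→∅
  live L7: ∅→∅

live-out(L3) = ["k", "m"]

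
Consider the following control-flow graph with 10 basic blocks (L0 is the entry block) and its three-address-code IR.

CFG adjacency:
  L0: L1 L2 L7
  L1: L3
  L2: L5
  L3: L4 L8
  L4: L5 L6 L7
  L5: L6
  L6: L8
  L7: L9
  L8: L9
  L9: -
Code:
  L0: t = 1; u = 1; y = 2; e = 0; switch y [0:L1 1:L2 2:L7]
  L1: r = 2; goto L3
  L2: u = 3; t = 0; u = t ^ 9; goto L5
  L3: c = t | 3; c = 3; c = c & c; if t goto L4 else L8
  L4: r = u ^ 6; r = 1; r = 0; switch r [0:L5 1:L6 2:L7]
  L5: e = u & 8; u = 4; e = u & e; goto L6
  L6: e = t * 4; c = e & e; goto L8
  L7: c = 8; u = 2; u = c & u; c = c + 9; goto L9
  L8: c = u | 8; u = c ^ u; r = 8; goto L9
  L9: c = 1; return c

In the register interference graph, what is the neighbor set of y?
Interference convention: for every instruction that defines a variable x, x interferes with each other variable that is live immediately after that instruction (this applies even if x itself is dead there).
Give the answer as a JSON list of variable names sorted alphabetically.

Answer: ["e", "t", "u"]

Working:
def/use:
  L0 def {e,t,u,y} use ∅
  L1 def {r} use ∅
  L2 def {t,u} use ∅
  L3 def {c} use {t}
  L4 def {r} use {u}
  L5 def {e,u} use {u}
  L6 def {c,e} use {t}
  L7 def {c,u} use ∅
  L8 def {c,r,u} use {u}
  L9 def {c} use ∅

Backward fixpoint:
  L0 li=∅ lo={t,u}
  L1 li={t,u} lo={t,u}
  L2 li=∅ lo={t,u}
  L3 li={t,u} lo={t,u}
  L4 li={t,u} lo={t,u}
  L5 li={t,u} lo={t,u}
  L6 li={t,u} lo={u}
  L7 li=∅ lo=∅
  L8 li={u} lo=∅
  L9 li=∅ lo=∅

Interfere edges:
  c — {t,u}
  e — {t,u,y}
  r — {t,u}
  t — {c,e,r,u,y}
  u — {c,e,r,t,y}
  y — {e,t,u}

N(y) = ["e", "t", "u"]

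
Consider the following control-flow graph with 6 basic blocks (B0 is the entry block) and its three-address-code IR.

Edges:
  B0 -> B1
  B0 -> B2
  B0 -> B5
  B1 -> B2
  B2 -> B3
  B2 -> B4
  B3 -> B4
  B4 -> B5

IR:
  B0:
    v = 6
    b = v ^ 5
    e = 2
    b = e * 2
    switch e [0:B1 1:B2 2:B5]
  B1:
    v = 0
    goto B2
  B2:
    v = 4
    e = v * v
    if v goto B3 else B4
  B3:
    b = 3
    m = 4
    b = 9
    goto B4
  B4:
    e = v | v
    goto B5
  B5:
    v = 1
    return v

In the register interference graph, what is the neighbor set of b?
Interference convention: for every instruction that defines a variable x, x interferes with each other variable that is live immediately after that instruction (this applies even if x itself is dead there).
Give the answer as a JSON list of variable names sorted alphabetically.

Answer: ["e", "v"]

Derivation:
def/use:
  B0: def={b,e,v} ue=∅
  B1: def={v} ue=∅
  B2: def={e,v} ue=∅
  B3: def={b,m} ue=∅
  B4: def={e} ue={v}
  B5: def={v} ue=∅

Liveness:
  live B0: ∅→∅
  live B1: ∅→∅
  live B2: ∅→{v}
  live B3: {v}→{v}
  live B4: {v}→∅
  live B5: ∅→∅

Interfere edges:
  b — {e,v}
  e — {b,v}
  m — {v}
  v — {b,e,m}

N(b) = ["e", "v"]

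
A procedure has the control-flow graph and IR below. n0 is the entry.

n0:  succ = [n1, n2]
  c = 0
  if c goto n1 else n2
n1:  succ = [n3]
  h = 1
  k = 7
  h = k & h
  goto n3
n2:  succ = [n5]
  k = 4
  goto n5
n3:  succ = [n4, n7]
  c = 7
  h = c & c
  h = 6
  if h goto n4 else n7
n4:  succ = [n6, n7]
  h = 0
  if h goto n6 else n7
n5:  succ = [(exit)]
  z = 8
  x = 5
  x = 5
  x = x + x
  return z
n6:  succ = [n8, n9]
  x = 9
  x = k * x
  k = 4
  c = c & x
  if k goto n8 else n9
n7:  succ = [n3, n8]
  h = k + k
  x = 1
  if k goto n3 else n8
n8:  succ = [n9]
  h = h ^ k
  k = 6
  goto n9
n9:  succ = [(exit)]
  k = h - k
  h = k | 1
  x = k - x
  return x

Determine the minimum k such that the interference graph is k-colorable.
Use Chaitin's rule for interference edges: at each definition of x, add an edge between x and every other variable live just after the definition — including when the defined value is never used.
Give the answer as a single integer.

Answer: 4

Derivation:
def/use:
  n0 def {c} use ∅
  n1 def {h,k} use ∅
  n2 def {k} use ∅
  n3 def {c,h} use ∅
  n4 def {h} use ∅
  n5 def {x,z} use ∅
  n6 def {c,k,x} use {c,k}
  n7 def {h,x} use {k}
  n8 def {h,k} use {h,k}
  n9 def {h,k,x} use {h,k,x}

Liveness:
  n0: in=∅ out=∅
  n1: in=∅ out={k}
  n2: in=∅ out=∅
  n3: in={k} out={c,k}
  n4: in={c,k} out={c,h,k}
  n5: in=∅ out=∅
  n6: in={c,h,k} out={h,k,x}
  n7: in={k} out={h,k,x}
  n8: in={h,k,x} out={h,k,x}
  n9: in={h,k,x} out=∅

Interfere edges:
  c — {h,k,x}
  h — {c,k,x}
  k — {c,h,x}
  x — {c,h,k,z}
  z — {x}

Registers:
  {c,h,k,x} pairwise interfere (4-clique) ⇒ χ ≥ 4
  assign c→c1 h→c2 k→c3 x→c0 z→c1 — no edge inside a register ⇒ χ ≤ 4
  χ = 4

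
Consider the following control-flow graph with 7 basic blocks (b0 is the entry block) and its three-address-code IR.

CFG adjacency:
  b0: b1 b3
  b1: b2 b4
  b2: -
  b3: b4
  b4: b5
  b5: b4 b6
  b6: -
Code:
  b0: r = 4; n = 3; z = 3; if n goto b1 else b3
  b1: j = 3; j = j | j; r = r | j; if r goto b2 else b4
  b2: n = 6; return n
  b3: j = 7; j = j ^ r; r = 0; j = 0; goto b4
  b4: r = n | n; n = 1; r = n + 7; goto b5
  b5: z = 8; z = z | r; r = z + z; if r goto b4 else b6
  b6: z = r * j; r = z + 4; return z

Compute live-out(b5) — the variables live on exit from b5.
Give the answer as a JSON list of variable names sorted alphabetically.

Per-block:
  b0: def={n,r,z} ue=∅
  b1: def={j,r} ue={r}
  b2: def={n} ue=∅
  b3: def={j,r} ue={r}
  b4: def={n,r} ue={n}
  b5: def={r,z} ue={r}
  b6: def={r,z} ue={j,r}

Backward fixpoint:
  b0 li=∅ lo={n,r}
  b1 li={n,r} lo={j,n}
  b2 li=∅ lo=∅
  b3 li={n,r} lo={j,n}
  b4 li={j,n} lo={j,n,r}
  b5 li={j,n,r} lo={j,n,r}
  b6 li={j,r} lo=∅

live-out(b5) = ["j", "n", "r"]

Answer: ["j", "n", "r"]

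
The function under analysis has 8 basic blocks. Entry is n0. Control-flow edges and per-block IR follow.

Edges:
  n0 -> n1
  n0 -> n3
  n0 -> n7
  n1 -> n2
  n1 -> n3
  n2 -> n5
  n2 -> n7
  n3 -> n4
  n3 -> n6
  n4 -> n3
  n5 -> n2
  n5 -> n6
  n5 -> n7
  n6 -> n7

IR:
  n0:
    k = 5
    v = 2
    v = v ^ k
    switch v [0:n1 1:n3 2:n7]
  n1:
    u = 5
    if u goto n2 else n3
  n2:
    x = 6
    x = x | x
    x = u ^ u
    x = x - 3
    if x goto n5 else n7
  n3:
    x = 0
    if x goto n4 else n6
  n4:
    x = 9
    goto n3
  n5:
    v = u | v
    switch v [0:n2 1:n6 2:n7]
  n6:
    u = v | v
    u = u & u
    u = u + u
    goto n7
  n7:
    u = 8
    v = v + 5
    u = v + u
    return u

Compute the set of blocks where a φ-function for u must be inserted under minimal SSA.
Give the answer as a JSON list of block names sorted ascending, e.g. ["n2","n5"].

Answer: ["n3", "n6", "n7"]

Derivation:
idom tree: n1←n0 n2←n1 n3←n0 n4←n3 n5←n2 n6←n0 n7←n0
Dom∩ at merges:
  n2: preds {n1,n5}: {n0,n1} ∩ {n0,n1,n2,n5} = {n0,n1}; idom=n1
  n3: preds {n0,n1,n4}: {n0} ∩ {n0,n1} ∩ {n0,n3,n4} = {n0}; idom=n0
  n6: preds {n3,n5}: {n0,n3} ∩ {n0,n1,n2,n5} = {n0}; idom=n0
  n7: preds {n0,n2,n5,n6}: {n0} ∩ {n0,n1,n2} ∩ {n0,n1,n2,n5} ∩ {n0,n6} = {n0}; idom=n0

Frontier:
  join n2 pred n1: · stop@n1
  join n2 pred n5: n5→n2 stop@n1
  join n3 pred n0: · stop@n0
  join n3 pred n1: n1 stop@n0
  join n3 pred n4: n4→n3 stop@n0
  join n6 pred n3: n3 stop@n0
  join n6 pred n5: n5→n2→n1 stop@n0
  join n7 pred n0: · stop@n0
  join n7 pred n2: n2→n1 stop@n0
  join n7 pred n5: n5→n2→n1 stop@n0
  join n7 pred n6: n6 stop@n0
  n0 → ∅
  n1 → {n3,n6,n7}
  n2 → {n2,n6,n7}
  n3 → {n3,n6}
  n4 → {n3}
  n5 → {n2,n6,n7}
  n6 → {n7}
  n7 → ∅

φ for u: defs {n1,n6,n7}
  DF⁺ = {n3,n6,n7}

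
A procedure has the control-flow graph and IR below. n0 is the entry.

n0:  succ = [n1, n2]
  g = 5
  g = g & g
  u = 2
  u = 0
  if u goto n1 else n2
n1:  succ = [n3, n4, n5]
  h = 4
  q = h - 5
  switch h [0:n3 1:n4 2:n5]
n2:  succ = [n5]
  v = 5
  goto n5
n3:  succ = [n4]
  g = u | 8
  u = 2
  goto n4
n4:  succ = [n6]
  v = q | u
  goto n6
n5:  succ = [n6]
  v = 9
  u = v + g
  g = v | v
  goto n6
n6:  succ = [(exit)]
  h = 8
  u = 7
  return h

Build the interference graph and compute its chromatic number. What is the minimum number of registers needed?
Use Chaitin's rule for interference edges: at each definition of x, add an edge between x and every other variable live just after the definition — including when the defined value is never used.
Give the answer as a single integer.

Answer: 4

Analysis:
Per-block:
  n0: {g,u} / ∅
  n1: {h,q} / ∅
  n2: {v} / ∅
  n3: {g,u} / {u}
  n4: {v} / {q,u}
  n5: {g,u,v} / {g}
  n6: {h,u} / ∅

Liveness:
  live n0: ∅→{g,u}
  live n1: {g,u}→{g,q,u}
  live n2: {g}→{g}
  live n3: {q,u}→{q,u}
  live n4: {q,u}→∅
  live n5: {g}→∅
  live n6: ∅→∅

Conflict graph:
  g — {h,q,u,v}
  h — {g,q,u}
  q — {g,h,u}
  u — {g,h,q,v}
  v — {g,u}

Registers:
  lower bound: {g,h,q,u} mutually conflict ⇒ χ ≥ 4
  assign g→R0 h→R2 q→R3 u→R1 v→R2 — no edge inside a register ⇒ χ ≤ 4
  χ = 4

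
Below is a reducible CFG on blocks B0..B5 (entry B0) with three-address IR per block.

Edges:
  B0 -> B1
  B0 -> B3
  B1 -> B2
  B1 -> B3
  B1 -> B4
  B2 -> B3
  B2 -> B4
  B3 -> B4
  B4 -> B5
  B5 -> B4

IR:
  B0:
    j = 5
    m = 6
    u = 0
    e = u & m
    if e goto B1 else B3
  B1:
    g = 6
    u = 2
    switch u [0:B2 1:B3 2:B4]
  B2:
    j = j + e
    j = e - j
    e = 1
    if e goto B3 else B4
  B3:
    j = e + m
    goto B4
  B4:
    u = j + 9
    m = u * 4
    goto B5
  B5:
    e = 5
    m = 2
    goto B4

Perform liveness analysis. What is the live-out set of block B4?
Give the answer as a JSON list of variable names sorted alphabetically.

Answer: ["j"]

Working:
Block summaries:
  B0 def {e,j,m,u} use ∅
  B1 def {g,u} use ∅
  B2 def {e,j} use {e,j}
  B3 def {j} use {e,m}
  B4 def {m,u} use {j}
  B5 def {e,m} use ∅

Liveness:
  B0 li=∅ lo={e,j,m}
  B1 li={e,j,m} lo={e,j,m}
  B2 li={e,j,m} lo={e,j,m}
  B3 li={e,m} lo={j}
  B4 li={j} lo={j}
  B5 li={j} lo={j}

live-out(B4) = ["j"]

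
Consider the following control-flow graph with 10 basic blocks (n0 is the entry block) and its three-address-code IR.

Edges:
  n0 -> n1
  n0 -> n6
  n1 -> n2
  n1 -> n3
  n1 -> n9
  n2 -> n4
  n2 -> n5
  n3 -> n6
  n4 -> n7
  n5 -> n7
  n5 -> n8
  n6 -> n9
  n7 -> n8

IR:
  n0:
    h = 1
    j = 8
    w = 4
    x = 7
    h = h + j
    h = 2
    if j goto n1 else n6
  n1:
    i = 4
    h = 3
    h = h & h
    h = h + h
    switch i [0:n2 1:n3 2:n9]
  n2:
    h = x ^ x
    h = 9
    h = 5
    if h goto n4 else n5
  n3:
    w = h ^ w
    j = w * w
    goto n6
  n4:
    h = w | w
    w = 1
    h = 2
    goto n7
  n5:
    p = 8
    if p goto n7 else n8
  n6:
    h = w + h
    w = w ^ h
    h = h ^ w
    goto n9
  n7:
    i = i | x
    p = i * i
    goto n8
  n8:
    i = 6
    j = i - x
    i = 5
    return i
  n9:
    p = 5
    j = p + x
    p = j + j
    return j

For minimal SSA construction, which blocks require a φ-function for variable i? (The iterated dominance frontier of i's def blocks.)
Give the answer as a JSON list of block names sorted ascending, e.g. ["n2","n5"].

idom tree: n1←n0 n2←n1 n3←n1 n4←n2 n5←n2 n6←n0 n7←n2 n8←n2 n9←n0
Dom∩ at merges:
  n6: preds {n0,n3}: {n0} ∩ {n0,n1,n3} = {n0}; idom=n0
  n7: preds {n4,n5}: {n0,n1,n2,n4} ∩ {n0,n1,n2,n5} = {n0,n1,n2}; idom=n2
  n8: preds {n5,n7}: {n0,n1,n2,n5} ∩ {n0,n1,n2,n7} = {n0,n1,n2}; idom=n2
  n9: preds {n1,n6}: {n0,n1} ∩ {n0,n6} = {n0}; idom=n0

Frontier:
  join n6 pred n0: · stop@n0
  join n6 pred n3: n3→n1 stop@n0
  join n7 pred n4: n4 stop@n2
  join n7 pred n5: n5 stop@n2
  join n8 pred n5: n5 stop@n2
  join n8 pred n7: n7 stop@n2
  join n9 pred n1: n1 stop@n0
  join n9 pred n6: n6 stop@n0
  DF(n0)=∅
  DF(n1)={n6,n9}
  DF(n2)=∅
  DF(n3)={n6}
  DF(n4)={n7}
  DF(n5)={n7,n8}
  DF(n6)={n9}
  DF(n7)={n8}
  DF(n8)=∅
  DF(n9)=∅

φ for i: defs {n1,n7,n8}
  DF⁺ = {n6,n8,n9}

Answer: ["n6", "n8", "n9"]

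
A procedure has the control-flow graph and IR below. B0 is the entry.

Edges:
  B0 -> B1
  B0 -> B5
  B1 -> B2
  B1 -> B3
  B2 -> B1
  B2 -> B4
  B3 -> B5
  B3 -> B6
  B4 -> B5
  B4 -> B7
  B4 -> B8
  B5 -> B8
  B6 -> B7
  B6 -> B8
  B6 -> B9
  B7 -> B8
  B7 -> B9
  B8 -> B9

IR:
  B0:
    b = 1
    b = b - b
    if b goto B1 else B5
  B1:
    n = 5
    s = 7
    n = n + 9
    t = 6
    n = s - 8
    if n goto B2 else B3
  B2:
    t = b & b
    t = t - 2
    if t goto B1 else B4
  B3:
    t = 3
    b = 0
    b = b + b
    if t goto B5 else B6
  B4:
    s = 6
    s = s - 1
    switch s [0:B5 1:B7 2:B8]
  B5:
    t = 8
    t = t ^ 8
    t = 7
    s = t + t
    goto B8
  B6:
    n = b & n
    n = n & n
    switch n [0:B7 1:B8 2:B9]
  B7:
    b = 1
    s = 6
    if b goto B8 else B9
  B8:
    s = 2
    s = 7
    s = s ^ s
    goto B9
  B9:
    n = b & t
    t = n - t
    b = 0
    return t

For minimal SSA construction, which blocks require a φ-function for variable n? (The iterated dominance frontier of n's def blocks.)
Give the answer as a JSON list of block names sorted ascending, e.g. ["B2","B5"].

Answer: ["B1", "B5", "B7", "B8", "B9"]

Derivation:
idom tree: B1←B0 B2←B1 B3←B1 B4←B2 B5←B0 B6←B3 B7←B1 B8←B0 B9←B0
Join-block Dom:
  B1: preds {B0,B2}: {B0} ∩ {B0,B1,B2} = {B0}; idom=B0
  B5: preds {B0,B3,B4}: {B0} ∩ {B0,B1,B3} ∩ {B0,B1,B2,B4} = {B0}; idom=B0
  B7: preds {B4,B6}: {B0,B1,B2,B4} ∩ {B0,B1,B3,B6} = {B0,B1}; idom=B1
  B8: preds {B4,B5,B6,B7}: {B0,B1,B2,B4} ∩ {B0,B5} ∩ {B0,B1,B3,B6} ∩ {B0,B1,B7} = {B0}; idom=B0
  B9: preds {B6,B7,B8}: {B0,B1,B3,B6} ∩ {B0,B1,B7} ∩ {B0,B8} = {B0}; idom=B0

DF walk-up:
  join B1 pred B0: · stop@B0
  join B1 pred B2: B2→B1 stop@B0
  join B5 pred B0: · stop@B0
  join B5 pred B3: B3→B1 stop@B0
  join B5 pred B4: B4→B2→B1 stop@B0
  join B7 pred B4: B4→B2 stop@B1
  join B7 pred B6: B6→B3 stop@B1
  join B8 pred B4: B4→B2→B1 stop@B0
  join B8 pred B5: B5 stop@B0
  join B8 pred B6: B6→B3→B1 stop@B0
  join B8 pred B7: B7→B1 stop@B0
  join B9 pred B6: B6→B3→B1 stop@B0
  join B9 pred B7: B7→B1 stop@B0
  join B9 pred B8: B8 stop@B0
  B0 → ∅
  B1 → {B1,B5,B8,B9}
  B2 → {B1,B5,B7,B8}
  B3 → {B5,B7,B8,B9}
  B4 → {B5,B7,B8}
  B5 → {B8}
  B6 → {B7,B8,B9}
  B7 → {B8,B9}
  B8 → {B9}
  B9 → ∅

φ for n: defs {B1,B6,B9}
  DF⁺ = {B1,B5,B7,B8,B9}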